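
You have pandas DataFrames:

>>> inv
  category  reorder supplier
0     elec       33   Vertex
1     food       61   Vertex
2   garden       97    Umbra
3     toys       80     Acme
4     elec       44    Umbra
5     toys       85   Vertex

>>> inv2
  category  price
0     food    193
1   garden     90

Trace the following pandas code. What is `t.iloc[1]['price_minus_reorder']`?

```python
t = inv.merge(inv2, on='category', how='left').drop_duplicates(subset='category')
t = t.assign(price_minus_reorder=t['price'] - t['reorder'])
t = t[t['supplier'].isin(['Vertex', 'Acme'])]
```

132.0

merge on 'category' (how='left') → 6 rows:
  category  reorder supplier  price
0     elec       33   Vertex    NaN
1     food       61   Vertex  193.0
2   garden       97    Umbra   90.0
3     toys       80     Acme    NaN
4     elec       44    Umbra    NaN
5     toys       85   Vertex    NaN
drop duplicate category (keep=first):
  category  reorder supplier  price
0     elec       33   Vertex    NaN
1     food       61   Vertex  193.0
2   garden       97    Umbra   90.0
3     toys       80     Acme    NaN
add column price_minus_reorder = t['price'] - t['reorder']:
  category  reorder supplier  price  price_minus_reorder
0     elec       33   Vertex    NaN                  NaN
1     food       61   Vertex  193.0                132.0
2   garden       97    Umbra   90.0                 -7.0
3     toys       80     Acme    NaN                  NaN
filter rows where supplier in ['Vertex', 'Acme']:
  category  reorder supplier  price  price_minus_reorder
0     elec       33   Vertex    NaN                  NaN
1     food       61   Vertex  193.0                132.0
3     toys       80     Acme    NaN                  NaN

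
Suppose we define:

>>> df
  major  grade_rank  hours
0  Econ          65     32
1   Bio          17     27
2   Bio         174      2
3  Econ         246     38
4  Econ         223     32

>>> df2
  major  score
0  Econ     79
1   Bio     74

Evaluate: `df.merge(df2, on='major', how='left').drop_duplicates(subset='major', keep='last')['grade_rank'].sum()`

397

merge on 'major' (how='left') → 5 rows:
  major  grade_rank  hours  score
0  Econ          65     32     79
1   Bio          17     27     74
2   Bio         174      2     74
3  Econ         246     38     79
4  Econ         223     32     79
drop duplicate major (keep=last):
  major  grade_rank  hours  score
2   Bio         174      2     74
4  Econ         223     32     79
sum of column 'grade_rank' → 397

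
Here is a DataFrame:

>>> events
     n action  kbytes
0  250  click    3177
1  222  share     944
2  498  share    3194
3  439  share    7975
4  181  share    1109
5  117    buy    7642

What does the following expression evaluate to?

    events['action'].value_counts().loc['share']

value_counts of action:
action
share    4
click    1
buy      1
Name: count, dtype: int64
So loc['share'] = 4.

4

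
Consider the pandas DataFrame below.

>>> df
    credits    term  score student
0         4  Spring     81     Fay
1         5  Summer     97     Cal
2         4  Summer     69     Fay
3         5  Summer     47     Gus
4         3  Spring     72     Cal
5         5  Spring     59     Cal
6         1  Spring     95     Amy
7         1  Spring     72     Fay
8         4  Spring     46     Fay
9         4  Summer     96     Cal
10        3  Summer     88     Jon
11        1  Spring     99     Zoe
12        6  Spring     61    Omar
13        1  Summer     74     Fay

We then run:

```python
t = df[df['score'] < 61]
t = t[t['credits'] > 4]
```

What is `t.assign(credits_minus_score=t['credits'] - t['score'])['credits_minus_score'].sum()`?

-96

filter rows where score < 61:
   credits    term  score student
3        5  Summer     47     Gus
5        5  Spring     59     Cal
8        4  Spring     46     Fay
filter rows where credits > 4:
   credits    term  score student
3        5  Summer     47     Gus
5        5  Spring     59     Cal
add column credits_minus_score = t['credits'] - t['score']:
   credits    term  score student  credits_minus_score
3        5  Summer     47     Gus                  -42
5        5  Spring     59     Cal                  -54
Reading off the sum of column 'credits_minus_score', we get -96.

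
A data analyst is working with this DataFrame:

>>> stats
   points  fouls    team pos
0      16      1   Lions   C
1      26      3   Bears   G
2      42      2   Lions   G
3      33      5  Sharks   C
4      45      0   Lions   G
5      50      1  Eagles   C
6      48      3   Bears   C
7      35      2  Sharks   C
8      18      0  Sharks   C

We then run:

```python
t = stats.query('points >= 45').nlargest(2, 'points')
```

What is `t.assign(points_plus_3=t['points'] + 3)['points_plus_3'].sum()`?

filter rows where points >= 45:
   points  fouls    team pos
4      45      0   Lions   G
5      50      1  Eagles   C
6      48      3   Bears   C
take 2 rows with largest points:
   points  fouls    team pos
5      50      1  Eagles   C
6      48      3   Bears   C
add column points_plus_3 = t['points'] + 3:
   points  fouls    team pos  points_plus_3
5      50      1  Eagles   C             53
6      48      3   Bears   C             51
Hence 104.

104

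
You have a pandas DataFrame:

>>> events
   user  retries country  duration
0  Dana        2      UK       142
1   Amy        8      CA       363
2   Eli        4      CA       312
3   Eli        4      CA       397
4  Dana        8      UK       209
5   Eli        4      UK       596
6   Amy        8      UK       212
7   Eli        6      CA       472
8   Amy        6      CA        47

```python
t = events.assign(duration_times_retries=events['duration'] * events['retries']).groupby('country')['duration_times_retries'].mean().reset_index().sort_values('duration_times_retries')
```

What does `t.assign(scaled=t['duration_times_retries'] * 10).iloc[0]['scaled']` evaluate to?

15090.0

add column duration_times_retries = events['duration'] * events['retries']:
   user  retries country  duration  duration_times_retries
0  Dana        2      UK       142                     284
1   Amy        8      CA       363                    2904
2   Eli        4      CA       312                    1248
3   Eli        4      CA       397                    1588
4  Dana        8      UK       209                    1672
5   Eli        4      UK       596                    2384
6   Amy        8      UK       212                    1696
7   Eli        6      CA       472                    2832
8   Amy        6      CA        47                     282
group by country, mean of duration_times_retries:
country
CA    1770.8
UK    1509.0
Name: duration_times_retries, dtype: float64
reset_index():
  country  duration_times_retries
0      CA                  1770.8
1      UK                  1509.0
sort by duration_times_retries:
  country  duration_times_retries
1      UK                  1509.0
0      CA                  1770.8
add column scaled = t['duration_times_retries'] * 10:
  country  duration_times_retries   scaled
1      UK                  1509.0  15090.0
0      CA                  1770.8  17708.0
Reading off the value at position 0, column 'scaled', we get 15090.0.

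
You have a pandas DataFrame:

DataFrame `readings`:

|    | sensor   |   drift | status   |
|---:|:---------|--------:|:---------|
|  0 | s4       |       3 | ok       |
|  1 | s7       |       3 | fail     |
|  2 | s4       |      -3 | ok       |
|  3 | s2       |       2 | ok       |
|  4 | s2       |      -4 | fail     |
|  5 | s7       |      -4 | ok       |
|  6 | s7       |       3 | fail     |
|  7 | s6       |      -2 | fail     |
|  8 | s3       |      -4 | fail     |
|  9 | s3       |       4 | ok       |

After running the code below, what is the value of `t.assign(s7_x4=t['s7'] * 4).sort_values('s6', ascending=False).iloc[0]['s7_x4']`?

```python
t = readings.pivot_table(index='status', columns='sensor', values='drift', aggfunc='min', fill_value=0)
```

pivot: rows=status, cols=sensor, min(drift):
sensor  s2  s3  s4  s6  s7
status                    
fail    -4  -4   0  -2   3
ok       2   4  -3   0  -4
add column s7_x4 = t['s7'] * 4:
sensor  s2  s3  s4  s6  s7  s7_x4
status                           
fail    -4  -4   0  -2   3     12
ok       2   4  -3   0  -4    -16
sort by s6 descending:
sensor  s2  s3  s4  s6  s7  s7_x4
status                           
ok       2   4  -3   0  -4    -16
fail    -4  -4   0  -2   3     12
Finally, value at position 0, column 's7_x4' = -16.

-16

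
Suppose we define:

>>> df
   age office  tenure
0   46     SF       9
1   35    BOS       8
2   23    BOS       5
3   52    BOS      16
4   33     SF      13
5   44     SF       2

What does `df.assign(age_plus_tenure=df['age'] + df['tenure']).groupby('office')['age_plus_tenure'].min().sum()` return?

add column age_plus_tenure = df['age'] + df['tenure']:
   age office  tenure  age_plus_tenure
0   46     SF       9               55
1   35    BOS       8               43
2   23    BOS       5               28
3   52    BOS      16               68
4   33     SF      13               46
5   44     SF       2               46
group by office, min of age_plus_tenure:
office
BOS    28
SF     46
Name: age_plus_tenure, dtype: int64
So sum() = 74.

74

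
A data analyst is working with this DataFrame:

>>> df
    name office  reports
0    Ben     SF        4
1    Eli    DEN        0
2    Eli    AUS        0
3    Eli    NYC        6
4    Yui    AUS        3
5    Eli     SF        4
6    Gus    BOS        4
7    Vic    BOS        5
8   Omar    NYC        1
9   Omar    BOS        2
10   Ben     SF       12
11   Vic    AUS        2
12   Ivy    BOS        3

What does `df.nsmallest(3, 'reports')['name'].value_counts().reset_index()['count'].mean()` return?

take 3 rows with smallest reports:
   name office  reports
1   Eli    DEN        0
2   Eli    AUS        0
8  Omar    NYC        1
value_counts of name:
name
Eli     2
Omar    1
Name: count, dtype: int64
reset_index():
   name  count
0   Eli      2
1  Omar      1

1.5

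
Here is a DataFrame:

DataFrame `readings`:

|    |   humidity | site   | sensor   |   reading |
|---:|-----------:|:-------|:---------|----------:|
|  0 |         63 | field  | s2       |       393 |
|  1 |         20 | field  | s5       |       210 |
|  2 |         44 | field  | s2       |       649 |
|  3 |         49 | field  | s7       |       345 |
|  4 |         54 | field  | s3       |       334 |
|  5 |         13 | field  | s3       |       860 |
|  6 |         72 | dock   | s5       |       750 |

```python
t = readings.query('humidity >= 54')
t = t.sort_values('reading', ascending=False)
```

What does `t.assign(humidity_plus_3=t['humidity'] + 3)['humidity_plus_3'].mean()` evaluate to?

66.0

filter rows where humidity >= 54:
   humidity   site sensor  reading
0        63  field     s2      393
4        54  field     s3      334
6        72   dock     s5      750
sort by reading descending:
   humidity   site sensor  reading
6        72   dock     s5      750
0        63  field     s2      393
4        54  field     s3      334
add column humidity_plus_3 = t['humidity'] + 3:
   humidity   site sensor  reading  humidity_plus_3
6        72   dock     s5      750               75
0        63  field     s2      393               66
4        54  field     s3      334               57
Then the mean of column 'humidity_plus_3': 66.0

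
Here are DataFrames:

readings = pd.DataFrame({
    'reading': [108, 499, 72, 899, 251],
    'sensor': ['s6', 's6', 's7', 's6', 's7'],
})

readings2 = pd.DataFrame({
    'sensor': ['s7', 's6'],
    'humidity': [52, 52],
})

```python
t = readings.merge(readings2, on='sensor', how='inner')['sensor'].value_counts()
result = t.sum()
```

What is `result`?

5

merge on 'sensor' (how='inner') → 5 rows:
   reading sensor  humidity
0      108     s6        52
1      499     s6        52
2       72     s7        52
3      899     s6        52
4      251     s7        52
value_counts of sensor:
sensor
s6    3
s7    2
Name: count, dtype: int64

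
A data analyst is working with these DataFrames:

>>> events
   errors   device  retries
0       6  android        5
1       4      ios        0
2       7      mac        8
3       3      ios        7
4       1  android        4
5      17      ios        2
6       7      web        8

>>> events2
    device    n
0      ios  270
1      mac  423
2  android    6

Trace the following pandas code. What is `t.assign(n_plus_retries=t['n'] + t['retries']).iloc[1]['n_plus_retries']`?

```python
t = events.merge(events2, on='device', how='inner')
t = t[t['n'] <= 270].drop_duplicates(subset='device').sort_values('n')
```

merge on 'device' (how='inner') → 6 rows:
   errors   device  retries    n
0       6  android        5    6
1       4      ios        0  270
2       7      mac        8  423
3       3      ios        7  270
4       1  android        4    6
5      17      ios        2  270
filter rows where n <= 270:
   errors   device  retries    n
0       6  android        5    6
1       4      ios        0  270
3       3      ios        7  270
4       1  android        4    6
5      17      ios        2  270
drop duplicate device (keep=first):
   errors   device  retries    n
0       6  android        5    6
1       4      ios        0  270
sort by n:
   errors   device  retries    n
0       6  android        5    6
1       4      ios        0  270
add column n_plus_retries = t['n'] + t['retries']:
   errors   device  retries    n  n_plus_retries
0       6  android        5    6              11
1       4      ios        0  270             270

270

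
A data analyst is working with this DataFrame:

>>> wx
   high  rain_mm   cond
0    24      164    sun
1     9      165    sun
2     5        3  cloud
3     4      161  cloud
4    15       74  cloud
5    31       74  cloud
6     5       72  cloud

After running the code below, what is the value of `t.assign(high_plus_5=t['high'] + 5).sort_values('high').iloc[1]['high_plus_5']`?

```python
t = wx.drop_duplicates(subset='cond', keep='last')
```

drop duplicate cond (keep=last):
   high  rain_mm   cond
1     9      165    sun
6     5       72  cloud
add column high_plus_5 = t['high'] + 5:
   high  rain_mm   cond  high_plus_5
1     9      165    sun           14
6     5       72  cloud           10
sort by high:
   high  rain_mm   cond  high_plus_5
6     5       72  cloud           10
1     9      165    sun           14
The value at position 1, column 'high_plus_5' is 14.

14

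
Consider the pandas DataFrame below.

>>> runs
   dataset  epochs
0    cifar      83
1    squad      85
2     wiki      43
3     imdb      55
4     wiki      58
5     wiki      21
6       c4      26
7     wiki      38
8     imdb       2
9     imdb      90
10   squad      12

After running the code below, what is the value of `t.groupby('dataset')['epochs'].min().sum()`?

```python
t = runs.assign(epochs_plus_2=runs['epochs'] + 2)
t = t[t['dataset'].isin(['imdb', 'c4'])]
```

add column epochs_plus_2 = runs['epochs'] + 2:
   dataset  epochs  epochs_plus_2
0    cifar      83             85
1    squad      85             87
2     wiki      43             45
3     imdb      55             57
4     wiki      58             60
5     wiki      21             23
6       c4      26             28
7     wiki      38             40
8     imdb       2              4
9     imdb      90             92
10   squad      12             14
filter rows where dataset in ['imdb', 'c4']:
  dataset  epochs  epochs_plus_2
3    imdb      55             57
6      c4      26             28
8    imdb       2              4
9    imdb      90             92
group by dataset, min of epochs:
dataset
c4      26
imdb     2
Name: epochs, dtype: int64

28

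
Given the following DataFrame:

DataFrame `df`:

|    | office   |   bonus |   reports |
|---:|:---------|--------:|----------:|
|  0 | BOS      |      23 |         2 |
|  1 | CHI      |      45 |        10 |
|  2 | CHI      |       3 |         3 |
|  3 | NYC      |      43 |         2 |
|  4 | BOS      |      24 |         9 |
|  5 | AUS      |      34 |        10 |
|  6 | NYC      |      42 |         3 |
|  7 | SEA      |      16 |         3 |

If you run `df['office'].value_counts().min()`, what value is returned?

1

value_counts of office:
office
BOS    2
CHI    2
NYC    2
AUS    1
SEA    1
Name: count, dtype: int64
The min of the resulting series is 1.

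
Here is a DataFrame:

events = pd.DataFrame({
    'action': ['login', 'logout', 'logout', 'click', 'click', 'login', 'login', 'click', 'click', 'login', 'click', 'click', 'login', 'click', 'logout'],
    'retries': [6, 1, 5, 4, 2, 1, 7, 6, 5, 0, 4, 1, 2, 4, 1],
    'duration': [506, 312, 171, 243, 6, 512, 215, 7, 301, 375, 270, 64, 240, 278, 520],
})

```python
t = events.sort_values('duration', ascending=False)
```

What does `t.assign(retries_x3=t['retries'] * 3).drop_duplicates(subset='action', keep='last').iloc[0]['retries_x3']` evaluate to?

21

sort by duration descending:
    action  retries  duration
14  logout        1       520
5    login        1       512
0    login        6       506
9    login        0       375
1   logout        1       312
8    click        5       301
13   click        4       278
10   click        4       270
3    click        4       243
12   login        2       240
6    login        7       215
2   logout        5       171
11   click        1        64
7    click        6         7
4    click        2         6
add column retries_x3 = t['retries'] * 3:
    action  retries  duration  retries_x3
14  logout        1       520           3
5    login        1       512           3
0    login        6       506          18
9    login        0       375           0
1   logout        1       312           3
8    click        5       301          15
13   click        4       278          12
10   click        4       270          12
3    click        4       243          12
12   login        2       240           6
6    login        7       215          21
2   logout        5       171          15
11   click        1        64           3
7    click        6         7          18
4    click        2         6           6
drop duplicate action (keep=last):
   action  retries  duration  retries_x3
6   login        7       215          21
2  logout        5       171          15
4   click        2         6           6
value at position 0, column 'retries_x3' → 21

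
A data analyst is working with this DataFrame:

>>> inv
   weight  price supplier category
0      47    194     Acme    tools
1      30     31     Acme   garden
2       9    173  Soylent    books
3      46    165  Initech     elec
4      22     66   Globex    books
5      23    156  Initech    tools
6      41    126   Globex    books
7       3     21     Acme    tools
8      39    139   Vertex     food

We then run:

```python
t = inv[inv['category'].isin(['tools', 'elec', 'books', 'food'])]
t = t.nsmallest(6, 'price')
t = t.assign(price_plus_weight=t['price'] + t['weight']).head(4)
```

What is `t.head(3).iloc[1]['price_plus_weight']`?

88

filter rows where category in ['tools', 'elec', 'books', 'food']:
   weight  price supplier category
0      47    194     Acme    tools
2       9    173  Soylent    books
3      46    165  Initech     elec
4      22     66   Globex    books
5      23    156  Initech    tools
6      41    126   Globex    books
7       3     21     Acme    tools
8      39    139   Vertex     food
take 6 rows with smallest price:
   weight  price supplier category
7       3     21     Acme    tools
4      22     66   Globex    books
6      41    126   Globex    books
8      39    139   Vertex     food
5      23    156  Initech    tools
3      46    165  Initech     elec
add column price_plus_weight = t['price'] + t['weight']:
   weight  price supplier category  price_plus_weight
7       3     21     Acme    tools                 24
4      22     66   Globex    books                 88
6      41    126   Globex    books                167
8      39    139   Vertex     food                178
5      23    156  Initech    tools                179
3      46    165  Initech     elec                211
take first 4 rows:
   weight  price supplier category  price_plus_weight
7       3     21     Acme    tools                 24
4      22     66   Globex    books                 88
6      41    126   Globex    books                167
8      39    139   Vertex     food                178
take first 3 rows:
   weight  price supplier category  price_plus_weight
7       3     21     Acme    tools                 24
4      22     66   Globex    books                 88
6      41    126   Globex    books                167
value at position 1, column 'price_plus_weight' → 88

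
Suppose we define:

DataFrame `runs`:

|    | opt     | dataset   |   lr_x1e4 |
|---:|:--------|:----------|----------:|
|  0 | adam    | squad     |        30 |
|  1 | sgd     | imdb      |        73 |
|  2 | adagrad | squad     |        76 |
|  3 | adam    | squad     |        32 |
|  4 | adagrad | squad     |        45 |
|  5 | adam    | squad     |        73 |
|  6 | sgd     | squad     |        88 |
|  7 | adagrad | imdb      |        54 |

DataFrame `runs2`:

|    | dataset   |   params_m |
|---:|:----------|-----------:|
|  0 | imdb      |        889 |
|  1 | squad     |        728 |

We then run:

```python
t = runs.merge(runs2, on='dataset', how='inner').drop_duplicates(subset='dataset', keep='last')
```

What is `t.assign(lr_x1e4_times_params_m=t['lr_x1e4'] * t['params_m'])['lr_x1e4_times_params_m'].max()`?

merge on 'dataset' (how='inner') → 8 rows:
       opt dataset  lr_x1e4  params_m
0     adam   squad       30       728
1      sgd    imdb       73       889
2  adagrad   squad       76       728
3     adam   squad       32       728
4  adagrad   squad       45       728
5     adam   squad       73       728
6      sgd   squad       88       728
7  adagrad    imdb       54       889
drop duplicate dataset (keep=last):
       opt dataset  lr_x1e4  params_m
6      sgd   squad       88       728
7  adagrad    imdb       54       889
add column lr_x1e4_times_params_m = t['lr_x1e4'] * t['params_m']:
       opt dataset  lr_x1e4  params_m  lr_x1e4_times_params_m
6      sgd   squad       88       728                   64064
7  adagrad    imdb       54       889                   48006
Taking the max of column 'lr_x1e4_times_params_m' gives 64064.

64064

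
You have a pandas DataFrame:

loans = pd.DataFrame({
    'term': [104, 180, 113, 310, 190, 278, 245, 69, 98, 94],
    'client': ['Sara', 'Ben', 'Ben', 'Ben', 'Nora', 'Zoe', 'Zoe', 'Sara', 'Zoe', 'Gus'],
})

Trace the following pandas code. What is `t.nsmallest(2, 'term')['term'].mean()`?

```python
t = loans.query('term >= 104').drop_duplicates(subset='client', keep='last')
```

147.0

filter rows where term >= 104:
   term client
0   104   Sara
1   180    Ben
2   113    Ben
3   310    Ben
4   190   Nora
5   278    Zoe
6   245    Zoe
drop duplicate client (keep=last):
   term client
0   104   Sara
3   310    Ben
4   190   Nora
6   245    Zoe
take 2 rows with smallest term:
   term client
0   104   Sara
4   190   Nora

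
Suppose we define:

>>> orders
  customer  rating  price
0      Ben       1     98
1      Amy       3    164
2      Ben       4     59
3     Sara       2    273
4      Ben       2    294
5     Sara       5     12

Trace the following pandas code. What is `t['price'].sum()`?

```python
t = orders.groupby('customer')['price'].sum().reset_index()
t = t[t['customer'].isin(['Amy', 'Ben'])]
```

615

group by customer, sum of price:
customer
Amy     164
Ben     451
Sara    285
Name: price, dtype: int64
reset_index():
  customer  price
0      Amy    164
1      Ben    451
2     Sara    285
filter rows where customer in ['Amy', 'Ben']:
  customer  price
0      Amy    164
1      Ben    451
Hence 615.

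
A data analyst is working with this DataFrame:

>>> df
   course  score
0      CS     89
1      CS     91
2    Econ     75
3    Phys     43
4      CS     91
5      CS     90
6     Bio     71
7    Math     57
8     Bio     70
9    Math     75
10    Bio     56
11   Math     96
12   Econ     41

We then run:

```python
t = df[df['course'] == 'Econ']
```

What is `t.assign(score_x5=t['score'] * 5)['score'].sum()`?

filter rows where course == 'Econ':
   course  score
2    Econ     75
12   Econ     41
add column score_x5 = t['score'] * 5:
   course  score  score_x5
2    Econ     75       375
12   Econ     41       205
Finally, sum of column 'score' = 116.

116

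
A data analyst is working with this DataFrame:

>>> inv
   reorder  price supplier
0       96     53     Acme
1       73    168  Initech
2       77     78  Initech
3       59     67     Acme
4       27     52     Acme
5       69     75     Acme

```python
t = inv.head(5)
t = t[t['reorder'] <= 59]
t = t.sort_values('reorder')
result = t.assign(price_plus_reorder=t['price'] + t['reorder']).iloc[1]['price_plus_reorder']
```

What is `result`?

126

take first 5 rows:
   reorder  price supplier
0       96     53     Acme
1       73    168  Initech
2       77     78  Initech
3       59     67     Acme
4       27     52     Acme
filter rows where reorder <= 59:
   reorder  price supplier
3       59     67     Acme
4       27     52     Acme
sort by reorder:
   reorder  price supplier
4       27     52     Acme
3       59     67     Acme
add column price_plus_reorder = t['price'] + t['reorder']:
   reorder  price supplier  price_plus_reorder
4       27     52     Acme                  79
3       59     67     Acme                 126
The value at position 1, column 'price_plus_reorder' is 126.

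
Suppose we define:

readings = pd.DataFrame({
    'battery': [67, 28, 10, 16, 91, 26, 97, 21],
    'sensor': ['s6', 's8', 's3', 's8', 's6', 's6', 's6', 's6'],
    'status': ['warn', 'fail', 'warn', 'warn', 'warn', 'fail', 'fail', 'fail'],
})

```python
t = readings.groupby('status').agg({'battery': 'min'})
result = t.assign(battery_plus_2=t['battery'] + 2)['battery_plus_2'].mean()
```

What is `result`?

17.5

group by status, min of battery:
        battery
status         
fail         21
warn         10
add column battery_plus_2 = t['battery'] + 2:
        battery  battery_plus_2
status                         
fail         21              23
warn         10              12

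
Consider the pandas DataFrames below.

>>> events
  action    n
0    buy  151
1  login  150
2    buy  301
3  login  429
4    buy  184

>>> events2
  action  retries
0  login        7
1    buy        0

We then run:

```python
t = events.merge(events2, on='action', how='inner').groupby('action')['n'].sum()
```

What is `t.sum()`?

merge on 'action' (how='inner') → 5 rows:
  action    n  retries
0    buy  151        0
1  login  150        7
2    buy  301        0
3  login  429        7
4    buy  184        0
group by action, sum of n:
action
buy      636
login    579
Name: n, dtype: int64

1215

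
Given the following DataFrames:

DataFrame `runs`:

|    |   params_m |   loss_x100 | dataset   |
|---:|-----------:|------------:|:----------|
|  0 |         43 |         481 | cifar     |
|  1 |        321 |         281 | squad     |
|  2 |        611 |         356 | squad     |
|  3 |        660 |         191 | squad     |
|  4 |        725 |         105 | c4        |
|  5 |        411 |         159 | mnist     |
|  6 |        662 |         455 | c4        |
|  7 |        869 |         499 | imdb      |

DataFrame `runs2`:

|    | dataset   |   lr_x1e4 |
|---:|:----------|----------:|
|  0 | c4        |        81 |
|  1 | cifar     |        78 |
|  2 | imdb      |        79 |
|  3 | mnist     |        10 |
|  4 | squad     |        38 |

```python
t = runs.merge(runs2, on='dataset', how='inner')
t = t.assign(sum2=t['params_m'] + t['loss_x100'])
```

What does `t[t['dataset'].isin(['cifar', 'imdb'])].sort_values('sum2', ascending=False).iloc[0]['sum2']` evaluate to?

merge on 'dataset' (how='inner') → 8 rows:
   params_m  loss_x100 dataset  lr_x1e4
0        43        481   cifar       78
1       321        281   squad       38
2       611        356   squad       38
3       660        191   squad       38
4       725        105      c4       81
5       411        159   mnist       10
6       662        455      c4       81
7       869        499    imdb       79
add column sum2 = t['params_m'] + t['loss_x100']:
   params_m  loss_x100 dataset  lr_x1e4  sum2
0        43        481   cifar       78   524
1       321        281   squad       38   602
2       611        356   squad       38   967
3       660        191   squad       38   851
4       725        105      c4       81   830
5       411        159   mnist       10   570
6       662        455      c4       81  1117
7       869        499    imdb       79  1368
filter rows where dataset in ['cifar', 'imdb']:
   params_m  loss_x100 dataset  lr_x1e4  sum2
0        43        481   cifar       78   524
7       869        499    imdb       79  1368
sort by sum2 descending:
   params_m  loss_x100 dataset  lr_x1e4  sum2
7       869        499    imdb       79  1368
0        43        481   cifar       78   524
value at position 0, column 'sum2' → 1368

1368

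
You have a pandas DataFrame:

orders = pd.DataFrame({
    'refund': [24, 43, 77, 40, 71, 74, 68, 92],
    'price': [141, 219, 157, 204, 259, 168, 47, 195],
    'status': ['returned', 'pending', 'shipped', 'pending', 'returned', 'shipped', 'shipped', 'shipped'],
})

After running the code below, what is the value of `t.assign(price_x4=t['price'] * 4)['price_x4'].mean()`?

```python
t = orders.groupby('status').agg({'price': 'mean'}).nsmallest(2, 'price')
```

group by status, mean of price:
           price
status          
pending   211.50
returned  200.00
shipped   141.75
take 2 rows with smallest price:
           price
status          
shipped   141.75
returned  200.00
add column price_x4 = t['price'] * 4:
           price  price_x4
status                    
shipped   141.75     567.0
returned  200.00     800.0

683.5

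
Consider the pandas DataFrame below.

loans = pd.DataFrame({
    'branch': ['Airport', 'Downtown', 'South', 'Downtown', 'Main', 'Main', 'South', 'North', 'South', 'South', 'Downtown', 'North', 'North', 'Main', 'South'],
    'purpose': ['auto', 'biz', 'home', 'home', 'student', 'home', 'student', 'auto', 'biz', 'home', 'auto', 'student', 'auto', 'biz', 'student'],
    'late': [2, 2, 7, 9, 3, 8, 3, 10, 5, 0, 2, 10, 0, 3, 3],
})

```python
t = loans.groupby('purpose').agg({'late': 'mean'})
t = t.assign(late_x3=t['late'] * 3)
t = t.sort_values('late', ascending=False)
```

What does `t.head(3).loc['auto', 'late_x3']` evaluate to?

10.5

group by purpose, mean of late:
             late
purpose          
auto     3.500000
biz      3.333333
home     6.000000
student  4.750000
add column late_x3 = t['late'] * 3:
             late  late_x3
purpose                   
auto     3.500000    10.50
biz      3.333333    10.00
home     6.000000    18.00
student  4.750000    14.25
sort by late descending:
             late  late_x3
purpose                   
home     6.000000    18.00
student  4.750000    14.25
auto     3.500000    10.50
biz      3.333333    10.00
take first 3 rows:
         late  late_x3
purpose               
home     6.00    18.00
student  4.75    14.25
auto     3.50    10.50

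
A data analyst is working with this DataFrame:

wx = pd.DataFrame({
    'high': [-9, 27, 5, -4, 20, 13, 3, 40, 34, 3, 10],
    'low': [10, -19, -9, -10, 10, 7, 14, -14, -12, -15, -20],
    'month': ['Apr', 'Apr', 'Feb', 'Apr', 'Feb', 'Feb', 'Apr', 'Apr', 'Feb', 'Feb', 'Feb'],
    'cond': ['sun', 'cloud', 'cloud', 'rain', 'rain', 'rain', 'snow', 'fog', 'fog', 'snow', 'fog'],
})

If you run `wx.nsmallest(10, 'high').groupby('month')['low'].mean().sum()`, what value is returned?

take 10 rows with smallest high:
    high  low month   cond
0     -9   10   Apr    sun
3     -4  -10   Apr   rain
6      3   14   Apr   snow
9      3  -15   Feb   snow
2      5   -9   Feb  cloud
10    10  -20   Feb    fog
5     13    7   Feb   rain
4     20   10   Feb   rain
1     27  -19   Apr  cloud
8     34  -12   Feb    fog
group by month, mean of low:
month
Apr   -1.25
Feb   -6.50
Name: low, dtype: float64

-7.75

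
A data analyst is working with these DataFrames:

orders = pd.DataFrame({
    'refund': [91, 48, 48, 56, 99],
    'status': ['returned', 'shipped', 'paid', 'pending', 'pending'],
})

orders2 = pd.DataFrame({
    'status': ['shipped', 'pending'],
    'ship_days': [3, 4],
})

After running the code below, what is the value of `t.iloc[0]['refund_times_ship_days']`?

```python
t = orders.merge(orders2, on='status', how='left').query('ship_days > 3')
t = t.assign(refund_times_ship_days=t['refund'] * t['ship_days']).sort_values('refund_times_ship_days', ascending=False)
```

396.0

merge on 'status' (how='left') → 5 rows:
   refund    status  ship_days
0      91  returned        NaN
1      48   shipped        3.0
2      48      paid        NaN
3      56   pending        4.0
4      99   pending        4.0
filter rows where ship_days > 3:
   refund   status  ship_days
3      56  pending        4.0
4      99  pending        4.0
add column refund_times_ship_days = t['refund'] * t['ship_days']:
   refund   status  ship_days  refund_times_ship_days
3      56  pending        4.0                   224.0
4      99  pending        4.0                   396.0
sort by refund_times_ship_days descending:
   refund   status  ship_days  refund_times_ship_days
4      99  pending        4.0                   396.0
3      56  pending        4.0                   224.0
Hence 396.0.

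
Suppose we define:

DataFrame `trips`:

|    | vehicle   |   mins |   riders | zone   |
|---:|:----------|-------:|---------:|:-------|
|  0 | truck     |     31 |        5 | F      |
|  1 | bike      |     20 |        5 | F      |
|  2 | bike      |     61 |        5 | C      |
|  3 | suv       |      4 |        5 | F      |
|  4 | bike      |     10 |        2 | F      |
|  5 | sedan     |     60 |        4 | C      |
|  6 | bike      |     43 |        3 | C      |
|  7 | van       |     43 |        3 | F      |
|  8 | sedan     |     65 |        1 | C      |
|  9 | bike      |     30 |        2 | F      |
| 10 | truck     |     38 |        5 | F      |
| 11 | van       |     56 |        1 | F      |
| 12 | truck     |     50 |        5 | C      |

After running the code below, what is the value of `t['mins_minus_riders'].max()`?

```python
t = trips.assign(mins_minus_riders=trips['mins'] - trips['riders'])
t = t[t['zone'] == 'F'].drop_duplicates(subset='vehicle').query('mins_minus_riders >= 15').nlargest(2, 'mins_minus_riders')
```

add column mins_minus_riders = trips['mins'] - trips['riders']:
   vehicle  mins  riders zone  mins_minus_riders
0    truck    31       5    F                 26
1     bike    20       5    F                 15
2     bike    61       5    C                 56
3      suv     4       5    F                 -1
4     bike    10       2    F                  8
5    sedan    60       4    C                 56
6     bike    43       3    C                 40
7      van    43       3    F                 40
8    sedan    65       1    C                 64
9     bike    30       2    F                 28
10   truck    38       5    F                 33
11     van    56       1    F                 55
12   truck    50       5    C                 45
filter rows where zone == 'F':
   vehicle  mins  riders zone  mins_minus_riders
0    truck    31       5    F                 26
1     bike    20       5    F                 15
3      suv     4       5    F                 -1
4     bike    10       2    F                  8
7      van    43       3    F                 40
9     bike    30       2    F                 28
10   truck    38       5    F                 33
11     van    56       1    F                 55
drop duplicate vehicle (keep=first):
  vehicle  mins  riders zone  mins_minus_riders
0   truck    31       5    F                 26
1    bike    20       5    F                 15
3     suv     4       5    F                 -1
7     van    43       3    F                 40
filter rows where mins_minus_riders >= 15:
  vehicle  mins  riders zone  mins_minus_riders
0   truck    31       5    F                 26
1    bike    20       5    F                 15
7     van    43       3    F                 40
take 2 rows with largest mins_minus_riders:
  vehicle  mins  riders zone  mins_minus_riders
7     van    43       3    F                 40
0   truck    31       5    F                 26
Taking the max of column 'mins_minus_riders' gives 40.

40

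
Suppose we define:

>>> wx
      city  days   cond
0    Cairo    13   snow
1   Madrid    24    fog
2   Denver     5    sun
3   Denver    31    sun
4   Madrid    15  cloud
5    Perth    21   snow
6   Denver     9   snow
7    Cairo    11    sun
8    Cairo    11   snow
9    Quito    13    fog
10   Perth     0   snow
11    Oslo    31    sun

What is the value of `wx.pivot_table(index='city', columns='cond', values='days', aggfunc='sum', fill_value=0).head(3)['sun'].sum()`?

47

pivot: rows=city, cols=cond, sum(days):
cond    cloud  fog  snow  sun
city                         
Cairo       0    0    24   11
Denver      0    0     9   36
Madrid     15   24     0    0
Oslo        0    0     0   31
Perth       0    0    21    0
Quito       0   13     0    0
take first 3 rows:
cond    cloud  fog  snow  sun
city                         
Cairo       0    0    24   11
Denver      0    0     9   36
Madrid     15   24     0    0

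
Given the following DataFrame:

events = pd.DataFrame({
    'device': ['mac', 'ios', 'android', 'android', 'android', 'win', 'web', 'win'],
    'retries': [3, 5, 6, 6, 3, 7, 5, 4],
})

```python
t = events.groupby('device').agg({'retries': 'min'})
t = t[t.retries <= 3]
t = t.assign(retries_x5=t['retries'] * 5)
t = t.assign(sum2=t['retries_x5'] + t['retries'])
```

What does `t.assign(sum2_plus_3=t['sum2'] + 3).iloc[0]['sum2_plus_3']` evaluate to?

21

group by device, min of retries:
         retries
device          
android        3
ios            5
mac            3
web            5
win            4
filter rows where retries <= 3:
         retries
device          
android        3
mac            3
add column retries_x5 = t['retries'] * 5:
         retries  retries_x5
device                      
android        3          15
mac            3          15
add column sum2 = t['retries_x5'] + t['retries']:
         retries  retries_x5  sum2
device                            
android        3          15    18
mac            3          15    18
add column sum2_plus_3 = t['sum2'] + 3:
         retries  retries_x5  sum2  sum2_plus_3
device                                         
android        3          15    18           21
mac            3          15    18           21
The value at position 0, column 'sum2_plus_3' is 21.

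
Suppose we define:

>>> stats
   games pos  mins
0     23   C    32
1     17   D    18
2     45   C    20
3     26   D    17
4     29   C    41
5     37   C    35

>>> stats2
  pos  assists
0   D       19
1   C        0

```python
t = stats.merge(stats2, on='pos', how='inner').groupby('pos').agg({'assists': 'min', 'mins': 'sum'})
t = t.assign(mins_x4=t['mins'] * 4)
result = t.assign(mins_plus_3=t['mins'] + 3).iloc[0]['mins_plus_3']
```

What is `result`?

merge on 'pos' (how='inner') → 6 rows:
   games pos  mins  assists
0     23   C    32        0
1     17   D    18       19
2     45   C    20        0
3     26   D    17       19
4     29   C    41        0
5     37   C    35        0
group by pos: min(assists), sum(mins):
     assists  mins
pos               
C          0   128
D         19    35
add column mins_x4 = t['mins'] * 4:
     assists  mins  mins_x4
pos                        
C          0   128      512
D         19    35      140
add column mins_plus_3 = t['mins'] + 3:
     assists  mins  mins_x4  mins_plus_3
pos                                     
C          0   128      512          131
D         19    35      140           38

131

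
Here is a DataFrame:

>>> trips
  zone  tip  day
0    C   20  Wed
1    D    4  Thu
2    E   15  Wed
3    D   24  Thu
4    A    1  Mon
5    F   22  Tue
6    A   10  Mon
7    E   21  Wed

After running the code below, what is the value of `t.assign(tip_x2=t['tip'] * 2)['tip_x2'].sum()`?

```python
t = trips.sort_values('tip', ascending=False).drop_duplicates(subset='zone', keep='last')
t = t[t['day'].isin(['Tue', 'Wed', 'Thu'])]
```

122

sort by tip descending:
  zone  tip  day
3    D   24  Thu
5    F   22  Tue
7    E   21  Wed
0    C   20  Wed
2    E   15  Wed
6    A   10  Mon
1    D    4  Thu
4    A    1  Mon
drop duplicate zone (keep=last):
  zone  tip  day
5    F   22  Tue
0    C   20  Wed
2    E   15  Wed
1    D    4  Thu
4    A    1  Mon
filter rows where day in ['Tue', 'Wed', 'Thu']:
  zone  tip  day
5    F   22  Tue
0    C   20  Wed
2    E   15  Wed
1    D    4  Thu
add column tip_x2 = t['tip'] * 2:
  zone  tip  day  tip_x2
5    F   22  Tue      44
0    C   20  Wed      40
2    E   15  Wed      30
1    D    4  Thu       8
So sum() = 122.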